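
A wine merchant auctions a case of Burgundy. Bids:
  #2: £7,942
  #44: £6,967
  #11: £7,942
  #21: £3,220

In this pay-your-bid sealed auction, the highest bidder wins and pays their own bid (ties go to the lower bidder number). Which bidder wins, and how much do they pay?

Bids in order: 7,942 (#2) > 7,942 (#11) > 6,967 (#44) > 3,220 (#21)
Tie at £7,942 → #2 wins by tie-break.
First-price: #2 pays what they bid, £7,942.

#2 pays £7,942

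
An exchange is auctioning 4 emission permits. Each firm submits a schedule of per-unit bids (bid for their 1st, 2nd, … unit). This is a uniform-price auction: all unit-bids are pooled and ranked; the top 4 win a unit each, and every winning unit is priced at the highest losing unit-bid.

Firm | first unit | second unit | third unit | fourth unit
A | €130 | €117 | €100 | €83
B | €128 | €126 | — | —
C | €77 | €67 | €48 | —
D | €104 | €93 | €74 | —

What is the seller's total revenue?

Merging the schedules and taking the best 4: 130 (A-1), 128 (B-1), 126 (B-2), 117 (A-2)
First bid not allocated: €104.
Allocation: A 2, B 2. Every unit priced at €104.
Revenue = 4 × 104 = €416.

Total revenue: €416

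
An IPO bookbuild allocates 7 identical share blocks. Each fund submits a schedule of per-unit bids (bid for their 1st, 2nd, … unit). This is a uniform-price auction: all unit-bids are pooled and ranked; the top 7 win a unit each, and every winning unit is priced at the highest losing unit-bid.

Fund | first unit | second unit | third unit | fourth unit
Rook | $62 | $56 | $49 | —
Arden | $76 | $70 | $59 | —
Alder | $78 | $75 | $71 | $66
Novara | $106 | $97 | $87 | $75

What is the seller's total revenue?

Pooled unit-bids ranked (top 7): 106 (Novara-1), 97 (Novara-2), 87 (Novara-3), 78 (Alder-1), 76 (Arden-1), 75 (Alder-2), 75 (Novara-4)
The (k+1)-th unit-bid is $71.
Allocation: Alder 2, Arden 1, Novara 4. Every unit priced at $71.
Revenue = 7 × 71 = $497.

Total revenue: $497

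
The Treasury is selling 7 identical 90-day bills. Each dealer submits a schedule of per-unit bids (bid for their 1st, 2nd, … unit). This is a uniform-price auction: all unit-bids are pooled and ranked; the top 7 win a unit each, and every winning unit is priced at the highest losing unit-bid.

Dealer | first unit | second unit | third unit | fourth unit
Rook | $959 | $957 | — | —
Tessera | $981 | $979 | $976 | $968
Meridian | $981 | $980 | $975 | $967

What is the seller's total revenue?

Total revenue: $6,769

All unit-bids, highest first — top 7: 981 (Tessera-1), 981 (Meridian-1), 980 (Meridian-2), 979 (Tessera-2), 976 (Tessera-3), 975 (Meridian-3), 968 (Tessera-4)
The (k+1)-th unit-bid is $967.
Allocation: Meridian 3, Tessera 4. Every unit priced at $967.
Revenue = 7 × 967 = $6,769.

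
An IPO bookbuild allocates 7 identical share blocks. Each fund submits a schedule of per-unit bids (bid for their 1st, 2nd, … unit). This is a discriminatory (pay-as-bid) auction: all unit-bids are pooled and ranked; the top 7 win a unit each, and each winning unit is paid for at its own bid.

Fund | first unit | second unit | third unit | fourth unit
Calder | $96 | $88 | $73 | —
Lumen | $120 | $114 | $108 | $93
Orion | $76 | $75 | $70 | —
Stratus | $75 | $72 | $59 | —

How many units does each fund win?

Calder 2, Lumen 4, Orion 1

Pooled unit-bids ranked (top 7): 120 (Lumen-1), 114 (Lumen-2), 108 (Lumen-3), 96 (Calder-1), 93 (Lumen-4), 88 (Calder-2), 76 (Orion-1)
Next rejected bid: $75 (not a price — pay-as-bid).
Allocation: Calder 2, Lumen 4, Orion 1.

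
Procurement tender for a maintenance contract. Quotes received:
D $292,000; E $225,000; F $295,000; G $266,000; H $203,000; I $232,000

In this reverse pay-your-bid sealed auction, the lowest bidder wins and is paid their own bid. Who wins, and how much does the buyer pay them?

Rule: the lowest bidder wins and is paid their own bid.
Bids ranked: 203,000 (H) < 225,000 (E) < 232,000 (I) < 266,000 (G) < 292,000 (D) < 295,000 (F)
H is lowest → is paid own bid, $203,000.

H is paid $203,000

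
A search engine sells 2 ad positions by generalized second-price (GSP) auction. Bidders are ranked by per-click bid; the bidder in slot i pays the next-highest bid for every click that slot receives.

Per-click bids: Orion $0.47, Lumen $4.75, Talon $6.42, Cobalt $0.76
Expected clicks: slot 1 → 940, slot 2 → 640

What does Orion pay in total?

Orion pays $0.00

Sorting advertisers: $6.42 (Talon) > $4.75 (Lumen) > $0.76 (Cobalt) > …
Orion ranks below slot 2 → no slot, pays nothing.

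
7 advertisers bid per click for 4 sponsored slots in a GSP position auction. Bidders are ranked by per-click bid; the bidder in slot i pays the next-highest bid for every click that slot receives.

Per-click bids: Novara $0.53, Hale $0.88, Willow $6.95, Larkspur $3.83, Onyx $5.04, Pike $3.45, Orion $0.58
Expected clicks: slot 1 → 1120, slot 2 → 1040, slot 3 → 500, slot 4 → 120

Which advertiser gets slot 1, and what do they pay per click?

Ranked by bid: $6.95 (Willow) > $5.04 (Onyx) > $3.83 (Larkspur) > $3.45 (Pike) > $0.88 (Hale) > …
Slot 1 goes to the first-ranked bidder, Willow, who pays the next bid down: $5.04/click.

Willow; $5.04 per click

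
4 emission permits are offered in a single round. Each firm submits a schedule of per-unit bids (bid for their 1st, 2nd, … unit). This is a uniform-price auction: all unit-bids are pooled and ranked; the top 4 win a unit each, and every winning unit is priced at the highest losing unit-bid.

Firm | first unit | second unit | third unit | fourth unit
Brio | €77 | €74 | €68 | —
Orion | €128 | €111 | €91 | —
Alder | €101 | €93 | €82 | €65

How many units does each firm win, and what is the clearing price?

Alder 2, Orion 2; clearing price €91

Pooled unit-bids ranked (top 4): 128 (Orion-1), 111 (Orion-2), 101 (Alder-1), 93 (Alder-2)
The (k+1)-th unit-bid is €91.
Allocation: Alder 2, Orion 2.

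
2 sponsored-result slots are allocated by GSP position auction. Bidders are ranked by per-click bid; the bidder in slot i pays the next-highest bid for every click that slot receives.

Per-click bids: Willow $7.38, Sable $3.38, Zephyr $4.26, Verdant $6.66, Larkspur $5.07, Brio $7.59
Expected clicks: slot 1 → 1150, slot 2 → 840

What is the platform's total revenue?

Total revenue: $14081.40

Per-click bids in order: $7.59 (Brio) > $7.38 (Willow) > $6.66 (Verdant) > …
Slot 1: Brio pays $7.38 × 1150 = $8487.00
Slot 2: Willow pays $6.66 × 840 = $5594.40
Total = $14081.40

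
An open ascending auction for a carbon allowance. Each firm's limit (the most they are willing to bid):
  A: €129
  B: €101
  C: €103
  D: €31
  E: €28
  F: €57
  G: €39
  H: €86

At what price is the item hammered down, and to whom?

A wins at €103

Ascending (English) auction: the price rises until one bidder remains; the winner pays the price at which the last rival dropped out.
Sorting limits: 129 (A) > 103 (C) > 101 (B) > 86 (H) > 57 (F) > 39 (G) > …
Bidding ends when C exits at €103; A takes it.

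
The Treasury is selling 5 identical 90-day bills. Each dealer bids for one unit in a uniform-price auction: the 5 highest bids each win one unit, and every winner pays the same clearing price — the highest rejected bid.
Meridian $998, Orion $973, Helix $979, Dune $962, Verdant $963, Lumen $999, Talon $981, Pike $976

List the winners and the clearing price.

Lumen, Meridian, Talon, Helix, Pike; each pays $973

Sorting: 999 (Lumen), 998 (Meridian), 981 (Talon), 979 (Helix), 976 (Pike), 973 (Orion), 963 (Verdant), …
Winners (5 units): Lumen, Meridian, Talon, Helix, Pike.
Highest unsuccessful bid: $973 → clearing price.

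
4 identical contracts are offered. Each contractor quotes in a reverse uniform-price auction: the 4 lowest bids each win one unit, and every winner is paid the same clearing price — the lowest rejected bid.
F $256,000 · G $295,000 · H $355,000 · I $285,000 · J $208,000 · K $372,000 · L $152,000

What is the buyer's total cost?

Sorting: 152,000 (L), 208,000 (J), 256,000 (F), 285,000 (I), 295,000 (G), 355,000 (H), …
Winners (4 units): L, J, F, I.
Clearing price = lowest rejected bid = $295,000.
Total cost = 4 × $295,000 = $1,180,000.

Total cost: $1,180,000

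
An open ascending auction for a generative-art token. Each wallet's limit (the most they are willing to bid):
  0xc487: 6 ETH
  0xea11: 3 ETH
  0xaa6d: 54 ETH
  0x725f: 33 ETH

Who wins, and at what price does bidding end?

Limits in order: 54 (0xaa6d) > 33 (0x725f) > 6 (0xc487) > 3 (0xea11)
Bidding ends when 0x725f exits at 33 ETH; 0xaa6d takes it.

0xaa6d wins at 33 ETH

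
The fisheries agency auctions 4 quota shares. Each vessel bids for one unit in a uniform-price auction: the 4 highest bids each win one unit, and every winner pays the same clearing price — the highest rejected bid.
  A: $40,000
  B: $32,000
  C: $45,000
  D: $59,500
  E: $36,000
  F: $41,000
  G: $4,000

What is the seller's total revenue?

Total revenue: $144,000

Ordering the bids: 59,500 (D), 45,000 (C), 41,000 (F), 40,000 (A), 36,000 (E), 32,000 (B), …
The 4 highest are D, C, F, A.
Clearing price = highest rejected bid = $36,000.
Total revenue = 4 × $36,000 = $144,000.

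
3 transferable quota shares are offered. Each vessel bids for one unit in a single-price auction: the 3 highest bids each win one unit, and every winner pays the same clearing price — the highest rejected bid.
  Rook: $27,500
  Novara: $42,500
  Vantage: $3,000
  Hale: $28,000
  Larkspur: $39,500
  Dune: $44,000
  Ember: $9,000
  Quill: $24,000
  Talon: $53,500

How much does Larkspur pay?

Sorting: 53,500 (Talon), 44,000 (Dune), 42,500 (Novara), 39,500 (Larkspur), 28,000 (Hale), …
Top 3: Talon, Dune, Novara.
Highest unsuccessful bid: $39,500 → clearing price.
Larkspur does not win → pays $0.

Larkspur pays $0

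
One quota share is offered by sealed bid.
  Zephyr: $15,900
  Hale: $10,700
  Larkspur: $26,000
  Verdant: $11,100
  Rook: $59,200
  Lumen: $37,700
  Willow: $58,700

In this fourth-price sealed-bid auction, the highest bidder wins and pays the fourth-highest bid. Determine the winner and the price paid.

Rule: the highest bidder wins and pays the fourth-highest bid.
Bids in order: 59,200 (Rook) > 58,700 (Willow) > 37,700 (Lumen) > 26,000 (Larkspur) > 15,900 (Zephyr) > 11,100 (Verdant) > …
Rook is highest; pays the fourth-highest bid, $26,000.

Rook pays $26,000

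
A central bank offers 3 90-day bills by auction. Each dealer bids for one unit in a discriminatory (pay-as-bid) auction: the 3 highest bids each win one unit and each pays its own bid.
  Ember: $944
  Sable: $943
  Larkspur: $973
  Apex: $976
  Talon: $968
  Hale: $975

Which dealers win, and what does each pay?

Sorting: 976 (Apex), 975 (Hale), 973 (Larkspur), 968 (Talon), 944 (Ember), …
Top 3: Apex, Hale, Larkspur.
Each winner pays its own bid: Apex $976, Hale $975, Larkspur $973.

Apex $976, Hale $975, Larkspur $973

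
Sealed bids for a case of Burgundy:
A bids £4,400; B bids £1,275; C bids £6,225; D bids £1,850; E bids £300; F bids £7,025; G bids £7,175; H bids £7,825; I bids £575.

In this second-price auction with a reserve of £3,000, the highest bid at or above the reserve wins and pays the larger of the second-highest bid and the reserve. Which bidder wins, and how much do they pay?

H pays £7,175

Second-price auction with a reserve of £3,000: the highest bid at or above the reserve wins and pays the larger of the second-highest bid and the reserve.
Sorting bids: 7,825 (H) > 7,175 (G) > 7,025 (F) > 6,225 (C) > 4,400 (A) > 1,850 (D) > …
Highest eligible bid: H at £7,825.
max(second-highest £7,175, reserve £3,000) = £7,175; the reserve does not bind.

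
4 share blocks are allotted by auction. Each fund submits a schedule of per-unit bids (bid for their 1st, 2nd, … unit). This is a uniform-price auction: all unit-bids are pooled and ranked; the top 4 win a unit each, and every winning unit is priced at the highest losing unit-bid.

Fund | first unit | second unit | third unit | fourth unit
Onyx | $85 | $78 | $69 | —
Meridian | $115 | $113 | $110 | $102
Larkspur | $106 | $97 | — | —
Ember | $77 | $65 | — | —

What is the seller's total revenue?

Pooled unit-bids ranked (top 4): 115 (Meridian-1), 113 (Meridian-2), 110 (Meridian-3), 106 (Larkspur-1)
The (k+1)-th unit-bid is $102.
Allocation: Larkspur 1, Meridian 3. Every unit priced at $102.
Revenue = 4 × 102 = $408.

Total revenue: $408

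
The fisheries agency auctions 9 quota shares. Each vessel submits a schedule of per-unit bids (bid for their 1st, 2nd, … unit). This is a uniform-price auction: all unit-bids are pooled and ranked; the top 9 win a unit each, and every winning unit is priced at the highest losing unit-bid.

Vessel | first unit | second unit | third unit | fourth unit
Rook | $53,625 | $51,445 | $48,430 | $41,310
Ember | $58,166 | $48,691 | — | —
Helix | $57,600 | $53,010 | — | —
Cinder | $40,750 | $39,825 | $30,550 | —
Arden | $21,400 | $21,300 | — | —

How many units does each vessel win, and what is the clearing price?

Cinder 1, Ember 2, Helix 2, Rook 4; clearing price $39,825

Merging the schedules and taking the best 9: 58,166 (Ember-1), 57,600 (Helix-1), 53,625 (Rook-1), 53,010 (Helix-2), 51,445 (Rook-2), 48,691 (Ember-2), 48,430 (Rook-3), 41,310 (Rook-4), 40,750 (Cinder-1)
First bid not allocated: $39,825.
Allocation: Cinder 1, Ember 2, Helix 2, Rook 4.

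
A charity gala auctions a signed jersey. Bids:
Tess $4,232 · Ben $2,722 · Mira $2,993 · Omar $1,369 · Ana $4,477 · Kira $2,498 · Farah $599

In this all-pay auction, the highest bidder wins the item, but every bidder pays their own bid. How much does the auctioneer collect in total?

Total revenue: $18,890

Rule: the highest bidder wins the item, but every bidder pays their own bid.
Sorting bids: 4,477 (Ana) > 4,232 (Tess) > 2,993 (Mira) > 2,722 (Ben) > 2,498 (Kira) > 1,369 (Omar) > …
Every bidder forfeits their bid regardless of winning.
Revenue = 4,232 + 2,722 + 2,993 + 1,369 + 4,477 + 2,498 + 599 = $18,890.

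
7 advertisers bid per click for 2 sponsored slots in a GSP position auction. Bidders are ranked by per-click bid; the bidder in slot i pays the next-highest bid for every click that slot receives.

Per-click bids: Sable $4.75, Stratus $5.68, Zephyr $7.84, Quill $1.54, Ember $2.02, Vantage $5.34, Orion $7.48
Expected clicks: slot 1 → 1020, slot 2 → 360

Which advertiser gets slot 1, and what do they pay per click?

Zephyr; $7.48 per click

Ranked by bid: $7.84 (Zephyr) > $7.48 (Orion) > $5.68 (Stratus) > …
Slot 1 goes to the first-ranked bidder, Zephyr, who pays the next bid down: $7.48/click.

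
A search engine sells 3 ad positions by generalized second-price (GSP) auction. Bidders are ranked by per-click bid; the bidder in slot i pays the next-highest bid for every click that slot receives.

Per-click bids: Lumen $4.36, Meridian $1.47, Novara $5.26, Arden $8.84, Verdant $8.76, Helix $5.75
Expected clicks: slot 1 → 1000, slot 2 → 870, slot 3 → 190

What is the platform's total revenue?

Sorting advertisers: $8.84 (Arden) > $8.76 (Verdant) > $5.75 (Helix) > $5.26 (Novara) > …
Slot 1: Arden pays $8.76 × 1000 = $8760.00
Slot 2: Verdant pays $5.75 × 870 = $5002.50
Slot 3: Helix pays $5.26 × 190 = $999.40
Total = $14761.90

Total revenue: $14761.90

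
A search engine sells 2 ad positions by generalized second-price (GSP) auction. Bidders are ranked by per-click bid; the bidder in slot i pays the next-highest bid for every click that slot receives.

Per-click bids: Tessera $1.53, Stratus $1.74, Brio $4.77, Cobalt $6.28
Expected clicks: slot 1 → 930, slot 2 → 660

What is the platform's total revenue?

Ranked by bid: $6.28 (Cobalt) > $4.77 (Brio) > $1.74 (Stratus) > …
Slot 1: Cobalt pays $4.77 × 930 = $4436.10
Slot 2: Brio pays $1.74 × 660 = $1148.40
Total = $5584.50

Total revenue: $5584.50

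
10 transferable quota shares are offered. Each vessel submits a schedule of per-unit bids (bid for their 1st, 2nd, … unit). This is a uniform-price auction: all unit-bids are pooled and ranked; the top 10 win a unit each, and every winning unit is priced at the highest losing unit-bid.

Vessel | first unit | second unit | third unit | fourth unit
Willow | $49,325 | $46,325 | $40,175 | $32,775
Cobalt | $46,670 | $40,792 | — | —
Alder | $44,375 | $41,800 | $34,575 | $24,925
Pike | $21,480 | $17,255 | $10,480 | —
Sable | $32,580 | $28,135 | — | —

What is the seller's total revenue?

All unit-bids, highest first — top 10: 49,325 (Willow-1), 46,670 (Cobalt-1), 46,325 (Willow-2), 44,375 (Alder-1), 41,800 (Alder-2), 40,792 (Cobalt-2), 40,175 (Willow-3), 34,575 (Alder-3), 32,775 (Willow-4), 32,580 (Sable-1)
Highest rejected unit-bid = $28,135.
Allocation: Alder 3, Cobalt 2, Sable 1, Willow 4. Every unit priced at $28,135.
Revenue = 10 × 28,135 = $281,350.

Total revenue: $281,350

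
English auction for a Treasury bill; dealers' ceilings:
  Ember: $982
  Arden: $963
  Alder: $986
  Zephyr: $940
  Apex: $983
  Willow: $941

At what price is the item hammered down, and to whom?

Ascending (English) auction: the price rises until one bidder remains; the winner pays the price at which the last rival dropped out.
Limits ranked: 986 (Alder) > 983 (Apex) > 982 (Ember) > 963 (Arden) > 941 (Willow) > 940 (Zephyr)
Once the price passes $983, only Alder is left; the hammer falls at Apex's limit of $983.

Alder wins at $983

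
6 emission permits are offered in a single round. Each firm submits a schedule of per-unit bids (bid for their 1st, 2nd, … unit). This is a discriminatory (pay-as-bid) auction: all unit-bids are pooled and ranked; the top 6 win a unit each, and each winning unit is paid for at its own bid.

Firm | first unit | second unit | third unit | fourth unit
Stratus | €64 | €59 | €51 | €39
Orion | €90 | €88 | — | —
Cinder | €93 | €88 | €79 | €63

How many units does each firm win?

Cinder 3, Orion 2, Stratus 1

All unit-bids, highest first — top 6: 93 (Cinder-1), 90 (Orion-1), 88 (Orion-2), 88 (Cinder-2), 79 (Cinder-3), 64 (Stratus-1)
Next rejected bid: €63 (not a price — pay-as-bid).
Allocation: Cinder 3, Orion 2, Stratus 1.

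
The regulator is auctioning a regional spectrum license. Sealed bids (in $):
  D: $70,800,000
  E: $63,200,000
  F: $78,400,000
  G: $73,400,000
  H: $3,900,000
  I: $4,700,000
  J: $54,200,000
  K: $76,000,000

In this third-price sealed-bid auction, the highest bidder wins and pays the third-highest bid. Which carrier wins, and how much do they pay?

F pays $73,400,000

Bids ranked: 78,400,000 (F) > 76,000,000 (K) > 73,400,000 (G) > 70,800,000 (D) > 63,200,000 (E) > 54,200,000 (J) > …
F wins; payment is bid #3 in the ranking = $73,400,000.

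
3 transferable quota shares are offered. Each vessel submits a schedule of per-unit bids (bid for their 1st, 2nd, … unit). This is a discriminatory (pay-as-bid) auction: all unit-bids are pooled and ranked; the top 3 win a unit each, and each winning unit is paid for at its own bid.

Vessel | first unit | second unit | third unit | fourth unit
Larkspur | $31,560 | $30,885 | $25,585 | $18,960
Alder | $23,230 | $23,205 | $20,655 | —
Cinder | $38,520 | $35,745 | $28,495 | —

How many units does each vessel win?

Cinder 2, Larkspur 1

Pooled unit-bids ranked (top 3): 38,520 (Cinder-1), 35,745 (Cinder-2), 31,560 (Larkspur-1)
Next rejected bid: $30,885 (not a price — pay-as-bid).
Allocation: Cinder 2, Larkspur 1.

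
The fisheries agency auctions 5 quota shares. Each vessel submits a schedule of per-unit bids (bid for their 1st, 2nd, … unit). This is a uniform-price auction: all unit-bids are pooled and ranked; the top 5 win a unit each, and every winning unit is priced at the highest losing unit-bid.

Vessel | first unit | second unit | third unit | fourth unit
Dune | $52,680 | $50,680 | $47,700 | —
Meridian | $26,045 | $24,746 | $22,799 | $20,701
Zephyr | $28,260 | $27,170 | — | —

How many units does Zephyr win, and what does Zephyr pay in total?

Pooled unit-bids ranked (top 5): 52,680 (Dune-1), 50,680 (Dune-2), 47,700 (Dune-3), 28,260 (Zephyr-1), 27,170 (Zephyr-2)
The (k+1)-th unit-bid is $26,045.
Zephyr wins 2 unit(s) at $26,045 each.

Zephyr: 2 units, pays $52,090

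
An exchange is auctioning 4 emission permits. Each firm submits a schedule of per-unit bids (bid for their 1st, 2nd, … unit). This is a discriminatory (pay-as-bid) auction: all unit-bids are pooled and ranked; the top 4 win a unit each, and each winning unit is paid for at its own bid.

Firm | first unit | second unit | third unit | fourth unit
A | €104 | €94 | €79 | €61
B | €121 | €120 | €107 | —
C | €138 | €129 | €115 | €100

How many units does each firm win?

All unit-bids, highest first — top 4: 138 (C-1), 129 (C-2), 121 (B-1), 120 (B-2)
Next rejected bid: €115 (not a price — pay-as-bid).
Allocation: B 2, C 2.

B 2, C 2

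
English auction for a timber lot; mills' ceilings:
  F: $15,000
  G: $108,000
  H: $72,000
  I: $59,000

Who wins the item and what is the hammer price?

G wins at $72,000

Rule: the price rises until one bidder remains; the winner pays the price at which the last rival dropped out.
Limits ranked: 108,000 (G) > 72,000 (H) > 59,000 (I) > 15,000 (F)
Bidding ends when H exits at $72,000; G takes it.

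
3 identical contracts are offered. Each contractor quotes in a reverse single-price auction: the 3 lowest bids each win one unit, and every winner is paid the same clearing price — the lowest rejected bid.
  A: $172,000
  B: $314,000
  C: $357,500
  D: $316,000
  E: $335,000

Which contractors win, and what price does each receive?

A, B, D; each is paid $335,000

Bids ranked low→high: 172,000 (A), 314,000 (B), 316,000 (D), 335,000 (E), 357,500 (C)
The 3 lowest are A, B, D.
Lowest unsuccessful bid: $335,000 → clearing price.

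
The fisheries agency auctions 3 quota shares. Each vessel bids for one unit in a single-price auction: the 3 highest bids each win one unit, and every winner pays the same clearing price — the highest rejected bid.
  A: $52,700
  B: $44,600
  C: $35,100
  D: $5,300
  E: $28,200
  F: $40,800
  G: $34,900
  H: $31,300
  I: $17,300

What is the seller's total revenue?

Sorting: 52,700 (A), 44,600 (B), 40,800 (F), 35,100 (C), 34,900 (G), …
The 3 highest are A, B, F.
Highest unsuccessful bid: $35,100 → clearing price.
Total revenue = 3 × $35,100 = $105,300.

Total revenue: $105,300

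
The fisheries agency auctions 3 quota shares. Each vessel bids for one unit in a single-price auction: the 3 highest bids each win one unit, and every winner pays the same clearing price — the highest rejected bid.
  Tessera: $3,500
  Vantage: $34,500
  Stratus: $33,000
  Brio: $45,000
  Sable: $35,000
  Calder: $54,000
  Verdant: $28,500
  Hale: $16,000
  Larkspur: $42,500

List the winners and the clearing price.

Calder, Brio, Larkspur; each pays $35,000

Ordering the bids: 54,000 (Calder), 45,000 (Brio), 42,500 (Larkspur), 35,000 (Sable), 34,500 (Vantage), …
Top 3: Calder, Brio, Larkspur.
Highest unsuccessful bid: $35,000 → clearing price.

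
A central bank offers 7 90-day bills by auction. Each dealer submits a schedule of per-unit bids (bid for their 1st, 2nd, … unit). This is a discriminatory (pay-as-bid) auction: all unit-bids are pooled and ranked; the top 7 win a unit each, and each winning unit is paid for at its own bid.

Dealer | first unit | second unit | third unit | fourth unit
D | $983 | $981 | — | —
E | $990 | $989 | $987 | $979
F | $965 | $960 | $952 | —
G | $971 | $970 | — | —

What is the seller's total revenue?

Total revenue: $6,880

All unit-bids, highest first — top 7: 990 (E-1), 989 (E-2), 987 (E-3), 983 (D-1), 981 (D-2), 979 (E-4), 971 (G-1)
Next rejected bid: $970 (not a price — pay-as-bid).
Each winning unit pays its own bid.
Revenue = 990 + 989 + 987 + 983 + 981 + 979 + 971 = $6,880.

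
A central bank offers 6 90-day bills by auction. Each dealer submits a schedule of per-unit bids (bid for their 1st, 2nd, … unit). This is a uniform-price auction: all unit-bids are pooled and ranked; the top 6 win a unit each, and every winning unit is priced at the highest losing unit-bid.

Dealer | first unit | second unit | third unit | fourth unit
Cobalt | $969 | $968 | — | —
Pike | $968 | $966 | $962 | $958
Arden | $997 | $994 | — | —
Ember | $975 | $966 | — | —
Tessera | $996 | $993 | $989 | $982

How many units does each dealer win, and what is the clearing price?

Merging the schedules and taking the best 6: 997 (Arden-1), 996 (Tessera-1), 994 (Arden-2), 993 (Tessera-2), 989 (Tessera-3), 982 (Tessera-4)
First bid not allocated: $975.
Allocation: Arden 2, Tessera 4.

Arden 2, Tessera 4; clearing price $975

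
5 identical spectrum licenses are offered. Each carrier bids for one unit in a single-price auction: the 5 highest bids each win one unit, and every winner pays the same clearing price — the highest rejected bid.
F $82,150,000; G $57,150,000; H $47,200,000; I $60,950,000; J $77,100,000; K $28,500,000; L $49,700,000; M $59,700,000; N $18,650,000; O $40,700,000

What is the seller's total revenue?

Total revenue: $248,500,000

Ordering the bids: 82,150,000 (F), 77,100,000 (J), 60,950,000 (I), 59,700,000 (M), 57,150,000 (G), 49,700,000 (L), 47,200,000 (H), …
Winners (5 units): F, J, I, M, G.
Clearing price = highest rejected bid = $49,700,000.
Total revenue = 5 × $49,700,000 = $248,500,000.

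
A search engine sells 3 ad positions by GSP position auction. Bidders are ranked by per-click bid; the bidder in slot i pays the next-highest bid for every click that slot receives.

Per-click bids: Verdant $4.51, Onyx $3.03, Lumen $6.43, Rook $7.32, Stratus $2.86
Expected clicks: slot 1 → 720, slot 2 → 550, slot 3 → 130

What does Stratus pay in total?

Stratus pays $0.00

Ranked by bid: $7.32 (Rook) > $6.43 (Lumen) > $4.51 (Verdant) > $3.03 (Onyx) > …
Stratus ranks below slot 3 → no slot, pays nothing.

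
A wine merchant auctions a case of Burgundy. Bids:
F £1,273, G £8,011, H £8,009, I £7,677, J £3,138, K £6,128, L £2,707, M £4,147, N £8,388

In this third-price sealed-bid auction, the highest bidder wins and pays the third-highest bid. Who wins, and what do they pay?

N pays £8,009

Third-price sealed-bid auction: the highest bidder wins and pays the third-highest bid.
Bids ranked: 8,388 (N) > 8,011 (G) > 8,009 (H) > 7,677 (I) > 6,128 (K) > 4,147 (M) > …
N is highest; pays the third-highest bid, £8,009.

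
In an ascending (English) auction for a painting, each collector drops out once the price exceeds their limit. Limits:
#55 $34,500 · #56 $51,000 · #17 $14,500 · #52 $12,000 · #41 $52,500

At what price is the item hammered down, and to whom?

#41 wins at $51,000

Limits in order: 52,500 (#41) > 51,000 (#56) > 34,500 (#55) > 14,500 (#17) > 12,000 (#52)
#56 is the last rival to drop out, at $51,000; #41 remains and wins at that price.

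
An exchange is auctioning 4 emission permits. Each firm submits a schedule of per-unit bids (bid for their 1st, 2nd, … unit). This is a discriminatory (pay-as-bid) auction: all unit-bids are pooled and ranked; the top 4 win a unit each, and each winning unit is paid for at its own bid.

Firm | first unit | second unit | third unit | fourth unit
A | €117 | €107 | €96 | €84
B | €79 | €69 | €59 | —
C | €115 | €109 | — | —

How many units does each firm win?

All unit-bids, highest first — top 4: 117 (A-1), 115 (C-1), 109 (C-2), 107 (A-2)
Next rejected bid: €96 (not a price — pay-as-bid).
Allocation: A 2, C 2.

A 2, C 2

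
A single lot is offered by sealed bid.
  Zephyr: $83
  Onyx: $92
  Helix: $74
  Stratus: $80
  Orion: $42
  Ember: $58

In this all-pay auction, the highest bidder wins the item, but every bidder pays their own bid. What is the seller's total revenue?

Sorting bids: 92 (Onyx) > 83 (Zephyr) > 80 (Stratus) > 74 (Helix) > 58 (Ember) > 42 (Orion)
Every bidder forfeits their bid regardless of winning.
Revenue = 83 + 92 + 74 + 80 + 42 + 58 = $429.

Total revenue: $429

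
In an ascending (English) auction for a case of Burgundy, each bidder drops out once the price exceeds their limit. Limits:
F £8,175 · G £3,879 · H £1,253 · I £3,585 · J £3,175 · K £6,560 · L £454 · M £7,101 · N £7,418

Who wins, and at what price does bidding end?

F wins at £7,418

Limits in order: 8,175 (F) > 7,418 (N) > 7,101 (M) > 6,560 (K) > 3,879 (G) > 3,585 (I) > …
Bidding ends when N exits at £7,418; F takes it.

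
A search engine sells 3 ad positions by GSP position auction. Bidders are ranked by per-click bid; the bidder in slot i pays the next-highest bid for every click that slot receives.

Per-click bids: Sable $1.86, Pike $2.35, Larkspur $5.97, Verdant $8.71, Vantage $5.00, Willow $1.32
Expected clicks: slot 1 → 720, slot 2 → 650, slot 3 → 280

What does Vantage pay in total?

Sorting advertisers: $8.71 (Verdant) > $5.97 (Larkspur) > $5.00 (Vantage) > $2.35 (Pike) > …
Vantage holds slot 3 → pays next bid $2.35 × 280 clicks = $658.00.

Vantage pays $658.00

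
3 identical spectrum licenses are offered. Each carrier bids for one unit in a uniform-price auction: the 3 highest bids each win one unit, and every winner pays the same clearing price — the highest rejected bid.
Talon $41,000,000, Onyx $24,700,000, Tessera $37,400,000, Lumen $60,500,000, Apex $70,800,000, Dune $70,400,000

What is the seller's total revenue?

Total revenue: $123,000,000

Sorting: 70,800,000 (Apex), 70,400,000 (Dune), 60,500,000 (Lumen), 41,000,000 (Talon), 37,400,000 (Tessera), …
The 3 highest are Apex, Dune, Lumen.
Highest unsuccessful bid: $41,000,000 → clearing price.
Total revenue = 3 × $41,000,000 = $123,000,000.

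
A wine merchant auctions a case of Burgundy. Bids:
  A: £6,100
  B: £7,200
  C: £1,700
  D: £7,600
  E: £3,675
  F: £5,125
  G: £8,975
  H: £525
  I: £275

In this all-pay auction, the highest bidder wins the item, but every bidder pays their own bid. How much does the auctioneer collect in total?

Sorting bids: 8,975 (G) > 7,600 (D) > 7,200 (B) > 6,100 (A) > 5,125 (F) > 3,675 (E) > …
G wins with the top bid; all bids are sunk regardless.
Every bidder forfeits their bid regardless of winning.
Revenue = 6,100 + 7,200 + 1,700 + 7,600 + 3,675 + 5,125 + 8,975 + 525 + 275 = £41,175.

Total revenue: £41,175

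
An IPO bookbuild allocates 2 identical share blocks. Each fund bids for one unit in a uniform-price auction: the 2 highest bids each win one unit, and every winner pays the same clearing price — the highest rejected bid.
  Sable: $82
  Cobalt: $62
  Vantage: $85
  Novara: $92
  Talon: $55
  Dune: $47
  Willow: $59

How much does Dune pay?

Dune pays $0

Sorting: 92 (Novara), 85 (Vantage), 82 (Sable), 62 (Cobalt), …
Winners (2 units): Novara, Vantage.
Clearing price = highest rejected bid = $82.
Dune does not win → pays $0.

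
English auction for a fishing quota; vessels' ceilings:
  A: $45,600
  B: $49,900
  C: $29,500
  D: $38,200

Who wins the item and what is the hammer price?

Open ascending-bid auction: the price rises until one bidder remains; the winner pays the price at which the last rival dropped out.
Sorting limits: 49,900 (B) > 45,600 (A) > 38,200 (D) > 29,500 (C)
Bidding ends when A exits at $45,600; B takes it.

B wins at $45,600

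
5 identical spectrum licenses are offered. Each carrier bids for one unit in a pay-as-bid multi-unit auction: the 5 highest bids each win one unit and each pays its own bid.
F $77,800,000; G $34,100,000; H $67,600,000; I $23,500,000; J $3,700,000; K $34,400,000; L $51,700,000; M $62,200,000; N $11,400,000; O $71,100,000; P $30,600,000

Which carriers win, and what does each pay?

Bids ranked high→low: 77,800,000 (F), 71,100,000 (O), 67,600,000 (H), 62,200,000 (M), 51,700,000 (L), 34,400,000 (K), 34,100,000 (G), …
Top 5: F, O, H, M, L.
Each winner pays its own bid: F $77,800,000, O $71,100,000, H $67,600,000, M $62,200,000, L $51,700,000.

F $77,800,000, O $71,100,000, H $67,600,000, M $62,200,000, L $51,700,000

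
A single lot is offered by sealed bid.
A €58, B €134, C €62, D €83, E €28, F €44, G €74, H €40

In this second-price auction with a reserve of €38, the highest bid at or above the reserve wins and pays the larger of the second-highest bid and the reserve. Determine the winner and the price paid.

Sorting bids: 134 (B) > 83 (D) > 74 (G) > 62 (C) > 58 (A) > 44 (F) > …
B has the top bid at or above the reserve (€134).
Second-highest bid €83 exceeds the reserve €38 → payment €83.

B pays €83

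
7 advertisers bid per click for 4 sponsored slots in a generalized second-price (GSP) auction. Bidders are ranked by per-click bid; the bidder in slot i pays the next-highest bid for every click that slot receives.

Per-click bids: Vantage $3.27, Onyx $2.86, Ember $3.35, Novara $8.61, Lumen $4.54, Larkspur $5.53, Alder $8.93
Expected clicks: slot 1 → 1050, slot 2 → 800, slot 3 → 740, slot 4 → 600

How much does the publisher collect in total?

Per-click bids in order: $8.93 (Alder) > $8.61 (Novara) > $5.53 (Larkspur) > $4.54 (Lumen) > $3.35 (Ember) > …
Slot 1: Alder pays $8.61 × 1050 = $9040.50
Slot 2: Novara pays $5.53 × 800 = $4424.00
Slot 3: Larkspur pays $4.54 × 740 = $3359.60
Slot 4: Lumen pays $3.35 × 600 = $2010.00
Total = $18834.10

Total revenue: $18834.10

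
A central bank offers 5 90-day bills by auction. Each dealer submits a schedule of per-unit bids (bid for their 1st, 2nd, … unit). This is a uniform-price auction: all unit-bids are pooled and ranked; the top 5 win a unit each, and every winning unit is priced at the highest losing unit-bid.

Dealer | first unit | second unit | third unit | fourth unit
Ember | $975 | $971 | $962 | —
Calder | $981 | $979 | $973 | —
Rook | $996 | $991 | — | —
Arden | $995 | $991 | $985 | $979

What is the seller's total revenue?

Merging the schedules and taking the best 5: 996 (Rook-1), 995 (Arden-1), 991 (Rook-2), 991 (Arden-2), 985 (Arden-3)
Highest rejected unit-bid = $981.
Allocation: Arden 3, Rook 2. Every unit priced at $981.
Revenue = 5 × 981 = $4,905.

Total revenue: $4,905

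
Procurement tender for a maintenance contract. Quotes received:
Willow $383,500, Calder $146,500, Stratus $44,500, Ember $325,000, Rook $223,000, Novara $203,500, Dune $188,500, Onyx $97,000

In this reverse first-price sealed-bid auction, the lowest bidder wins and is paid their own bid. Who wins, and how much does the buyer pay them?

Stratus is paid $44,500

Rule: the lowest bidder wins and is paid their own bid.
Bids ranked: 44,500 (Stratus) < 97,000 (Onyx) < 146,500 (Calder) < 188,500 (Dune) < 203,500 (Novara) < 223,000 (Rook) < …
Stratus has the lowest bid and is paid exactly that: $44,500.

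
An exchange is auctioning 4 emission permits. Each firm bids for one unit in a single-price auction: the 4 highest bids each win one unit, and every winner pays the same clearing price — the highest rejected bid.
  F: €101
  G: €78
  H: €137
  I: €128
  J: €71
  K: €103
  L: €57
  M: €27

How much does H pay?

Ordering the bids: 137 (H), 128 (I), 103 (K), 101 (F), 78 (G), 71 (J), …
Top 4: H, I, K, F.
Clearing price = highest rejected bid = €78.
H wins → pays €78.

H pays €78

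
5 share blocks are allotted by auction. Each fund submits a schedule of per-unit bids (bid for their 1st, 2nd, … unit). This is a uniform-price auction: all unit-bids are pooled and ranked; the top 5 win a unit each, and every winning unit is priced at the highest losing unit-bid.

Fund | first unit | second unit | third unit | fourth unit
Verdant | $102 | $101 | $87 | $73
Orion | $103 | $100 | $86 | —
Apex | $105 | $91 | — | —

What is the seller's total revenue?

Total revenue: $455

All unit-bids, highest first — top 5: 105 (Apex-1), 103 (Orion-1), 102 (Verdant-1), 101 (Verdant-2), 100 (Orion-2)
Highest rejected unit-bid = $91.
Allocation: Apex 1, Orion 2, Verdant 2. Every unit priced at $91.
Revenue = 5 × 91 = $455.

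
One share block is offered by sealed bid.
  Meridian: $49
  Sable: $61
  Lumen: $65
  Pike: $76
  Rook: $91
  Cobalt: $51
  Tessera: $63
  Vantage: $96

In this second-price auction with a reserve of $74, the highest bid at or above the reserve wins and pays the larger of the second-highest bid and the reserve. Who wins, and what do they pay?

Vantage pays $91

Sorting bids: 96 (Vantage) > 91 (Rook) > 76 (Pike) > 65 (Lumen) > 63 (Tessera) > 61 (Sable) > …
Vantage has the top bid at or above the reserve ($96).
Second-highest bid $91 exceeds the reserve $74 → payment $91.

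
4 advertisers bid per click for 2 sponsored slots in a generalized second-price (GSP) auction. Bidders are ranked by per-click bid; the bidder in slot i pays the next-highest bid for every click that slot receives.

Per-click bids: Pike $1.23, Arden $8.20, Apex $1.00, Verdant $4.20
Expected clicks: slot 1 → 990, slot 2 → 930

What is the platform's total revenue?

Total revenue: $5301.90

Per-click bids in order: $8.20 (Arden) > $4.20 (Verdant) > $1.23 (Pike) > …
Slot 1: Arden pays $4.20 × 990 = $4158.00
Slot 2: Verdant pays $1.23 × 930 = $1143.90
Total = $5301.90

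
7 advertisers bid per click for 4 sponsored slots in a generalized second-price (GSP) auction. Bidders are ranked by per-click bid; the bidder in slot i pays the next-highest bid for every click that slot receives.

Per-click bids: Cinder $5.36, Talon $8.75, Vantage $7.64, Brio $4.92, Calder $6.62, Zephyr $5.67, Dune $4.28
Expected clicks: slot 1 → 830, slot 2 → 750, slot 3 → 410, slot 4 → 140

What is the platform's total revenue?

Total revenue: $14381.30

Per-click bids in order: $8.75 (Talon) > $7.64 (Vantage) > $6.62 (Calder) > $5.67 (Zephyr) > $5.36 (Cinder) > …
Slot 1: Talon pays $7.64 × 830 = $6341.20
Slot 2: Vantage pays $6.62 × 750 = $4965.00
Slot 3: Calder pays $5.67 × 410 = $2324.70
Slot 4: Zephyr pays $5.36 × 140 = $750.40
Total = $14381.30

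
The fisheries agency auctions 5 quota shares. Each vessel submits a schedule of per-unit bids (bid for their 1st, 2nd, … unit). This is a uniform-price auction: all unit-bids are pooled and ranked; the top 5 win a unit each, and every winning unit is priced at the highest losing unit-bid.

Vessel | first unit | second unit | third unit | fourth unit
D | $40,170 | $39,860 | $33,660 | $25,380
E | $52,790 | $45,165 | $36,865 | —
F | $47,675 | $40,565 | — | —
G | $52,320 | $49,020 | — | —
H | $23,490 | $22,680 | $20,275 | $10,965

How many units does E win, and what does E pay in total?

E: 2 units, pays $81,130

All unit-bids, highest first — top 5: 52,790 (E-1), 52,320 (G-1), 49,020 (G-2), 47,675 (F-1), 45,165 (E-2)
The (k+1)-th unit-bid is $40,565.
E wins 2 unit(s) at $40,565 each.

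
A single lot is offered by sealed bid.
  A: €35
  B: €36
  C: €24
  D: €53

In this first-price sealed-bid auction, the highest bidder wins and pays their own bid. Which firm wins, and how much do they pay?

D pays €53

Sorting bids: 53 (D) > 36 (B) > 35 (A) > 24 (C)
D is highest → pays own bid, €53.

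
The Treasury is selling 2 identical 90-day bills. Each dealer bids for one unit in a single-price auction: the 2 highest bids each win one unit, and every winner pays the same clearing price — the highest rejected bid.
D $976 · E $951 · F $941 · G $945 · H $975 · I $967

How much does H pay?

H pays $967

Sorting: 976 (D), 975 (H), 967 (I), 951 (E), …
The 2 highest are D, H.
First losing bid is I's $967, which sets the uniform price.
H wins → pays $967.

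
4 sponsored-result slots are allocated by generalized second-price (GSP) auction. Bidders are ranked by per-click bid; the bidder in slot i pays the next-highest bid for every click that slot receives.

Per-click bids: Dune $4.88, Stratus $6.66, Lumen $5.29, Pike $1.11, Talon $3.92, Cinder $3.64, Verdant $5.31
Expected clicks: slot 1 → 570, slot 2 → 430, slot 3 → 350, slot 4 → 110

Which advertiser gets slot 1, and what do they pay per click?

Stratus; $5.31 per click

Per-click bids in order: $6.66 (Stratus) > $5.31 (Verdant) > $5.29 (Lumen) > $4.88 (Dune) > $3.92 (Talon) > …
Slot 1 goes to the first-ranked bidder, Stratus, who pays the next bid down: $5.31/click.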